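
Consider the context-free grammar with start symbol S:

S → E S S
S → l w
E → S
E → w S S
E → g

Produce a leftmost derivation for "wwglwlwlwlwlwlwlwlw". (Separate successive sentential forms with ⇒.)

S ⇒ ESS ⇒ wSSSS ⇒ wESSSSS ⇒ wwSSSSSSS ⇒ wwESSSSSSSS ⇒ wwgSSSSSSSS ⇒ wwglwSSSSSSS ⇒ wwglwlwSSSSSS ⇒ wwglwlwlwSSSSS ⇒ wwglwlwlwlwSSSS ⇒ wwglwlwlwlwlwSSS ⇒ wwglwlwlwlwlwlwSS ⇒ wwglwlwlwlwlwlwlwS ⇒ wwglwlwlwlwlwlwlwlw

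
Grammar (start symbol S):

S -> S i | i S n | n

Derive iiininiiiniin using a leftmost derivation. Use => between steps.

S => iSn => iSin => iSiin => iiSniin => iiSiniin => iiSiiniin => iiSiiiniin => iiiSniiiniin => iiiSiniiiniin => iiininiiiniin

S => iSn   [S -> i S n]
iSn => iSin   [S -> S i]
iSin => iSiin   [S -> S i]
iSiin => iiSniin   [S -> i S n]
iiSniin => iiSiniin   [S -> S i]
iiSiniin => iiSiiniin   [S -> S i]
iiSiiniin => iiSiiiniin   [S -> S i]
iiSiiiniin => iiiSniiiniin   [S -> i S n]
iiiSniiiniin => iiiSiniiiniin   [S -> S i]
iiiSiniiiniin => iiininiiiniin   [S -> n]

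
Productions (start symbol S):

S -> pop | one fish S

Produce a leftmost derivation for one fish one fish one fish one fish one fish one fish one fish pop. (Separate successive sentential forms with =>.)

S => one fish S   [S -> one fish S]
one fish S => one fish one fish S   [S -> one fish S]
one fish one fish S => one fish one fish one fish S   [S -> one fish S]
one fish one fish one fish S => one fish one fish one fish one fish S   [S -> one fish S]
one fish one fish one fish one fish S => one fish one fish one fish one fish one fish S   [S -> one fish S]
one fish one fish one fish one fish one fish S => one fish one fish one fish one fish one fish one fish S   [S -> one fish S]
one fish one fish one fish one fish one fish one fish S => one fish one fish one fish one fish one fish one fish one fish S   [S -> one fish S]
one fish one fish one fish one fish one fish one fish one fish S => one fish one fish one fish one fish one fish one fish one fish pop   [S -> pop]

S => one fish S => one fish one fish S => one fish one fish one fish S => one fish one fish one fish one fish S => one fish one fish one fish one fish one fish S => one fish one fish one fish one fish one fish one fish S => one fish one fish one fish one fish one fish one fish one fish S => one fish one fish one fish one fish one fish one fish one fish pop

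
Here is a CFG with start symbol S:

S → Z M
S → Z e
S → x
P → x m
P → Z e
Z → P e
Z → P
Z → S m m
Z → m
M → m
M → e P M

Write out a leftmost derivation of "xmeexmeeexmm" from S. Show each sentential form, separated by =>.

S => ZM => PeM => xmeM => xmeePM => xmeeZeM => xmeePeeM => xmeexmeeM => xmeexmeeePM => xmeexmeeexmM => xmeexmeeexmm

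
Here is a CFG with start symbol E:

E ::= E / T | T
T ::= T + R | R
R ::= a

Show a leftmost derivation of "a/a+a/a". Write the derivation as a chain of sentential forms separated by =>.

E=>E/T=>E/T/T=>T/T/T=>R/T/T=>a/T/T=>a/T+R/T=>a/R+R/T=>a/a+R/T=>a/a+a/T=>a/a+a/R=>a/a+a/a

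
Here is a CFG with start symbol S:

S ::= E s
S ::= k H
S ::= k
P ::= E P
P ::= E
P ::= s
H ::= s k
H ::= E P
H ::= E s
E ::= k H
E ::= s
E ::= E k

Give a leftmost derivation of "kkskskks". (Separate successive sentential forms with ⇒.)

S ⇒ Es   [S ::= E s]
Es ⇒ Eks   [E ::= E k]
Eks ⇒ Ekks   [E ::= E k]
Ekks ⇒ kHkks   [E ::= k H]
kHkks ⇒ kEPkks   [H ::= E P]
kEPkks ⇒ kkHPkks   [E ::= k H]
kkHPkks ⇒ kkskPkks   [H ::= s k]
kkskPkks ⇒ kkskEkks   [P ::= E]
kkskEkks ⇒ kkskskks   [E ::= s]

S ⇒ Es ⇒ Eks ⇒ Ekks ⇒ kHkks ⇒ kEPkks ⇒ kkHPkks ⇒ kkskPkks ⇒ kkskEkks ⇒ kkskskks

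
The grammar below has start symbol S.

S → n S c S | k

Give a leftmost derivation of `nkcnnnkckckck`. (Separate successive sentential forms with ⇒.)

S ⇒ nScS ⇒ nkcS ⇒ nkcnScS ⇒ nkcnnScScS ⇒ nkcnnnScScScS ⇒ nkcnnnkcScScS ⇒ nkcnnnkckcScS ⇒ nkcnnnkckckcS ⇒ nkcnnnkckckck

S ⇒ nScS   [S → n S c S]
nScS ⇒ nkcS   [S → k]
nkcS ⇒ nkcnScS   [S → n S c S]
nkcnScS ⇒ nkcnnScScS   [S → n S c S]
nkcnnScScS ⇒ nkcnnnScScScS   [S → n S c S]
nkcnnnScScScS ⇒ nkcnnnkcScScS   [S → k]
nkcnnnkcScScS ⇒ nkcnnnkckcScS   [S → k]
nkcnnnkckcScS ⇒ nkcnnnkckckcS   [S → k]
nkcnnnkckckcS ⇒ nkcnnnkckckck   [S → k]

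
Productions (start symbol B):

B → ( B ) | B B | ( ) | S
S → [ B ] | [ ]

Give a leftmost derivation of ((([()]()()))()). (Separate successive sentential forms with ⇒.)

B ⇒ (B) ⇒ (BB) ⇒ ((B)B) ⇒ (((B))B) ⇒ (((BB))B) ⇒ (((SB))B) ⇒ ((([B]B))B) ⇒ ((([()]B))B) ⇒ ((([()]BB))B) ⇒ ((([()]()B))B) ⇒ ((([()]()()))B) ⇒ ((([()]()()))())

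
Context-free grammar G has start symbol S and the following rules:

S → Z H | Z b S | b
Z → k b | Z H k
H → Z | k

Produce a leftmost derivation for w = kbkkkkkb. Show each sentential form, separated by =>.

S => ZH => ZHkH => ZHkHkH => kbHkHkH => kbkkHkH => kbkkkkH => kbkkkkZ => kbkkkkkb

S => ZH   [S → Z H]
ZH => ZHkH   [Z → Z H k]
ZHkH => ZHkHkH   [Z → Z H k]
ZHkHkH => kbHkHkH   [Z → k b]
kbHkHkH => kbkkHkH   [H → k]
kbkkHkH => kbkkkkH   [H → k]
kbkkkkH => kbkkkkZ   [H → Z]
kbkkkkZ => kbkkkkkb   [Z → k b]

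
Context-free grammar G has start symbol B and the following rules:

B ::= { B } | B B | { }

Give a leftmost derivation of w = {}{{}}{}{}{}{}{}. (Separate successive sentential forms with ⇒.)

B ⇒ BB ⇒ BBB ⇒ {}BB ⇒ {}BBB ⇒ {}BBBB ⇒ {}BBBBB ⇒ {}BBBBBB ⇒ {}{B}BBBBB ⇒ {}{{}}BBBBB ⇒ {}{{}}{}BBBB ⇒ {}{{}}{}{}BBB ⇒ {}{{}}{}{}{}BB ⇒ {}{{}}{}{}{}{}B ⇒ {}{{}}{}{}{}{}{}

B ⇒ BB   [B ::= B B]
BB ⇒ BBB   [B ::= B B]
BBB ⇒ {}BB   [B ::= { }]
{}BB ⇒ {}BBB   [B ::= B B]
{}BBB ⇒ {}BBBB   [B ::= B B]
{}BBBB ⇒ {}BBBBB   [B ::= B B]
{}BBBBB ⇒ {}BBBBBB   [B ::= B B]
{}BBBBBB ⇒ {}{B}BBBBB   [B ::= { B }]
{}{B}BBBBB ⇒ {}{{}}BBBBB   [B ::= { }]
{}{{}}BBBBB ⇒ {}{{}}{}BBBB   [B ::= { }]
{}{{}}{}BBBB ⇒ {}{{}}{}{}BBB   [B ::= { }]
{}{{}}{}{}BBB ⇒ {}{{}}{}{}{}BB   [B ::= { }]
{}{{}}{}{}{}BB ⇒ {}{{}}{}{}{}{}B   [B ::= { }]
{}{{}}{}{}{}{}B ⇒ {}{{}}{}{}{}{}{}   [B ::= { }]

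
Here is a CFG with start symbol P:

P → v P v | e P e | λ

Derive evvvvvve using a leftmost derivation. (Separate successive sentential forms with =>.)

P => ePe => evPve => evvPvve => evvvPvvve => evvvvvve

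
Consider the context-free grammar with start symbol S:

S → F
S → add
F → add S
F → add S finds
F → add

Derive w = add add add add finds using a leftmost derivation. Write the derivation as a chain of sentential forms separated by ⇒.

S ⇒ F   [S → F]
F ⇒ add S   [F → add S]
add S ⇒ add F   [S → F]
add F ⇒ add add S finds   [F → add S finds]
add add S finds ⇒ add add F finds   [S → F]
add add F finds ⇒ add add add S finds   [F → add S]
add add add S finds ⇒ add add add add finds   [S → add]

S ⇒ F ⇒ add S ⇒ add F ⇒ add add S finds ⇒ add add F finds ⇒ add add add S finds ⇒ add add add add finds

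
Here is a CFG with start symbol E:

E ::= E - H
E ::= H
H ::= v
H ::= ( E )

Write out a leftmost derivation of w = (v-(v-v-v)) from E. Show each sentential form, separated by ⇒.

E ⇒ H   [E ::= H]
H ⇒ (E)   [H ::= ( E )]
(E) ⇒ (E-H)   [E ::= E - H]
(E-H) ⇒ (H-H)   [E ::= H]
(H-H) ⇒ (v-H)   [H ::= v]
(v-H) ⇒ (v-(E))   [H ::= ( E )]
(v-(E)) ⇒ (v-(E-H))   [E ::= E - H]
(v-(E-H)) ⇒ (v-(E-H-H))   [E ::= E - H]
(v-(E-H-H)) ⇒ (v-(H-H-H))   [E ::= H]
(v-(H-H-H)) ⇒ (v-(v-H-H))   [H ::= v]
(v-(v-H-H)) ⇒ (v-(v-v-H))   [H ::= v]
(v-(v-v-H)) ⇒ (v-(v-v-v))   [H ::= v]

E ⇒ H ⇒ (E) ⇒ (E-H) ⇒ (H-H) ⇒ (v-H) ⇒ (v-(E)) ⇒ (v-(E-H)) ⇒ (v-(E-H-H)) ⇒ (v-(H-H-H)) ⇒ (v-(v-H-H)) ⇒ (v-(v-v-H)) ⇒ (v-(v-v-v))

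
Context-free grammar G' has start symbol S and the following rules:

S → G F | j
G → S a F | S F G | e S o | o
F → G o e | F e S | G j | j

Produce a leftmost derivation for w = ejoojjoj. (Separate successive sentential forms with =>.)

S => GF => eSoF => ejoF => ejoGj => ejoSFGj => ejoGFFGj => ejooFFGj => ejoojFGj => ejoojjGj => ejoojjoj

S => GF   [S → G F]
GF => eSoF   [G → e S o]
eSoF => ejoF   [S → j]
ejoF => ejoGj   [F → G j]
ejoGj => ejoSFGj   [G → S F G]
ejoSFGj => ejoGFFGj   [S → G F]
ejoGFFGj => ejooFFGj   [G → o]
ejooFFGj => ejoojFGj   [F → j]
ejoojFGj => ejoojjGj   [F → j]
ejoojjGj => ejoojjoj   [G → o]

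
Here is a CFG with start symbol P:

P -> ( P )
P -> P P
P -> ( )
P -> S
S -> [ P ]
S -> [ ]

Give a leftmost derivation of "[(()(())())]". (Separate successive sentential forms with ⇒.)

P ⇒ S ⇒ [P] ⇒ [(P)] ⇒ [(PP)] ⇒ [(PPP)] ⇒ [(()PP)] ⇒ [(()(P)P)] ⇒ [(()(())P)] ⇒ [(()(())())]

P ⇒ S   [P -> S]
S ⇒ [P]   [S -> [ P ]]
[P] ⇒ [(P)]   [P -> ( P )]
[(P)] ⇒ [(PP)]   [P -> P P]
[(PP)] ⇒ [(PPP)]   [P -> P P]
[(PPP)] ⇒ [(()PP)]   [P -> ( )]
[(()PP)] ⇒ [(()(P)P)]   [P -> ( P )]
[(()(P)P)] ⇒ [(()(())P)]   [P -> ( )]
[(()(())P)] ⇒ [(()(())())]   [P -> ( )]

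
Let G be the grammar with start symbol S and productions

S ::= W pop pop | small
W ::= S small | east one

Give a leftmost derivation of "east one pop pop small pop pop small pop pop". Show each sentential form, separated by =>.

S => W pop pop   [S ::= W pop pop]
W pop pop => S small pop pop   [W ::= S small]
S small pop pop => W pop pop small pop pop   [S ::= W pop pop]
W pop pop small pop pop => S small pop pop small pop pop   [W ::= S small]
S small pop pop small pop pop => W pop pop small pop pop small pop pop   [S ::= W pop pop]
W pop pop small pop pop small pop pop => east one pop pop small pop pop small pop pop   [W ::= east one]

S => W pop pop => S small pop pop => W pop pop small pop pop => S small pop pop small pop pop => W pop pop small pop pop small pop pop => east one pop pop small pop pop small pop pop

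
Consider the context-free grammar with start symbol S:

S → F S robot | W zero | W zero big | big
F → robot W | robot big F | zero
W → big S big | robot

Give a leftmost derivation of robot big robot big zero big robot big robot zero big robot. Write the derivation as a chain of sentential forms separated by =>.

S => F S robot   [S → F S robot]
F S robot => robot big F S robot   [F → robot big F]
robot big F S robot => robot big robot W S robot   [F → robot W]
robot big robot W S robot => robot big robot big S big S robot   [W → big S big]
robot big robot big S big S robot => robot big robot big F S robot big S robot   [S → F S robot]
robot big robot big F S robot big S robot => robot big robot big zero S robot big S robot   [F → zero]
robot big robot big zero S robot big S robot => robot big robot big zero big robot big S robot   [S → big]
robot big robot big zero big robot big S robot => robot big robot big zero big robot big W zero big robot   [S → W zero big]
robot big robot big zero big robot big W zero big robot => robot big robot big zero big robot big robot zero big robot   [W → robot]

S => F S robot => robot big F S robot => robot big robot W S robot => robot big robot big S big S robot => robot big robot big F S robot big S robot => robot big robot big zero S robot big S robot => robot big robot big zero big robot big S robot => robot big robot big zero big robot big W zero big robot => robot big robot big zero big robot big robot zero big robot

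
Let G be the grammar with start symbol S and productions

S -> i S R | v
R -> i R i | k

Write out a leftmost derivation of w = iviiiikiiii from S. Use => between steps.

S => iSR => ivR => iviRi => iviiRii => iviiiRiii => iviiiiRiiii => iviiiikiiii

S => iSR   [S -> i S R]
iSR => ivR   [S -> v]
ivR => iviRi   [R -> i R i]
iviRi => iviiRii   [R -> i R i]
iviiRii => iviiiRiii   [R -> i R i]
iviiiRiii => iviiiiRiiii   [R -> i R i]
iviiiiRiiii => iviiiikiiii   [R -> k]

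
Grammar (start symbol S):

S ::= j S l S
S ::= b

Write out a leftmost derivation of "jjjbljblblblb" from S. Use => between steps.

S=>jSlS=>jjSlSlS=>jjjSlSlSlS=>jjjblSlSlS=>jjjbljSlSlSlS=>jjjbljblSlSlS=>jjjbljblblSlS=>jjjbljblblblS=>jjjbljblblblb

S => jSlS   [S ::= j S l S]
jSlS => jjSlSlS   [S ::= j S l S]
jjSlSlS => jjjSlSlSlS   [S ::= j S l S]
jjjSlSlSlS => jjjblSlSlS   [S ::= b]
jjjblSlSlS => jjjbljSlSlSlS   [S ::= j S l S]
jjjbljSlSlSlS => jjjbljblSlSlS   [S ::= b]
jjjbljblSlSlS => jjjbljblblSlS   [S ::= b]
jjjbljblblSlS => jjjbljblblblS   [S ::= b]
jjjbljblblblS => jjjbljblblblb   [S ::= b]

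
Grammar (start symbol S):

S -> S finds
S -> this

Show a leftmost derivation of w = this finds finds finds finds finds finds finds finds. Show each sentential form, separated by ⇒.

S ⇒ S finds ⇒ S finds finds ⇒ S finds finds finds ⇒ S finds finds finds finds ⇒ S finds finds finds finds finds ⇒ S finds finds finds finds finds finds ⇒ S finds finds finds finds finds finds finds ⇒ S finds finds finds finds finds finds finds finds ⇒ this finds finds finds finds finds finds finds finds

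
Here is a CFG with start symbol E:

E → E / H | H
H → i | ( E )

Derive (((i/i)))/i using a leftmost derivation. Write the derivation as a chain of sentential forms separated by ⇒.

E ⇒ E/H   [E → E / H]
E/H ⇒ H/H   [E → H]
H/H ⇒ (E)/H   [H → ( E )]
(E)/H ⇒ (H)/H   [E → H]
(H)/H ⇒ ((E))/H   [H → ( E )]
((E))/H ⇒ ((H))/H   [E → H]
((H))/H ⇒ (((E)))/H   [H → ( E )]
(((E)))/H ⇒ (((E/H)))/H   [E → E / H]
(((E/H)))/H ⇒ (((H/H)))/H   [E → H]
(((H/H)))/H ⇒ (((i/H)))/H   [H → i]
(((i/H)))/H ⇒ (((i/i)))/H   [H → i]
(((i/i)))/H ⇒ (((i/i)))/i   [H → i]

E ⇒ E/H ⇒ H/H ⇒ (E)/H ⇒ (H)/H ⇒ ((E))/H ⇒ ((H))/H ⇒ (((E)))/H ⇒ (((E/H)))/H ⇒ (((H/H)))/H ⇒ (((i/H)))/H ⇒ (((i/i)))/H ⇒ (((i/i)))/i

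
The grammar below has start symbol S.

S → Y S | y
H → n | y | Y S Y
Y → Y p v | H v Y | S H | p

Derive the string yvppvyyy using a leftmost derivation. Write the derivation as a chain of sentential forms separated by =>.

S => YS   [S → Y S]
YS => YpvS   [Y → Y p v]
YpvS => HvYpvS   [Y → H v Y]
HvYpvS => yvYpvS   [H → y]
yvYpvS => yvppvS   [Y → p]
yvppvS => yvppvYS   [S → Y S]
yvppvYS => yvppvSHS   [Y → S H]
yvppvSHS => yvppvyHS   [S → y]
yvppvyHS => yvppvyyS   [H → y]
yvppvyyS => yvppvyyy   [S → y]

S=>YS=>YpvS=>HvYpvS=>yvYpvS=>yvppvS=>yvppvYS=>yvppvSHS=>yvppvyHS=>yvppvyyS=>yvppvyyy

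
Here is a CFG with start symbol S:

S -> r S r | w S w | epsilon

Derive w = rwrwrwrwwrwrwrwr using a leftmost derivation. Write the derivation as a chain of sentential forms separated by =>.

S=>rSr=>rwSwr=>rwrSrwr=>rwrwSwrwr=>rwrwrSrwrwr=>rwrwrwSwrwrwr=>rwrwrwrSrwrwrwr=>rwrwrwrwSwrwrwrwr=>rwrwrwrwwrwrwrwr

S => rSr   [S -> r S r]
rSr => rwSwr   [S -> w S w]
rwSwr => rwrSrwr   [S -> r S r]
rwrSrwr => rwrwSwrwr   [S -> w S w]
rwrwSwrwr => rwrwrSrwrwr   [S -> r S r]
rwrwrSrwrwr => rwrwrwSwrwrwr   [S -> w S w]
rwrwrwSwrwrwr => rwrwrwrSrwrwrwr   [S -> r S r]
rwrwrwrSrwrwrwr => rwrwrwrwSwrwrwrwr   [S -> w S w]
rwrwrwrwSwrwrwrwr => rwrwrwrwwrwrwrwr   [S -> epsilon]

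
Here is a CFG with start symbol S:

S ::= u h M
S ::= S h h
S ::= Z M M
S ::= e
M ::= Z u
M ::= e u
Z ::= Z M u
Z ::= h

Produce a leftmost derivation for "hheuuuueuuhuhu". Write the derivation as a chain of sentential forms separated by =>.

S => ZMM   [S ::= Z M M]
ZMM => ZMuMM   [Z ::= Z M u]
ZMuMM => ZMuMuMM   [Z ::= Z M u]
ZMuMuMM => hMuMuMM   [Z ::= h]
hMuMuMM => hZuuMuMM   [M ::= Z u]
hZuuMuMM => hZMuuuMuMM   [Z ::= Z M u]
hZMuuuMuMM => hhMuuuMuMM   [Z ::= h]
hhMuuuMuMM => hheuuuuMuMM   [M ::= e u]
hheuuuuMuMM => hheuuuueuuMM   [M ::= e u]
hheuuuueuuMM => hheuuuueuuZuM   [M ::= Z u]
hheuuuueuuZuM => hheuuuueuuhuM   [Z ::= h]
hheuuuueuuhuM => hheuuuueuuhuZu   [M ::= Z u]
hheuuuueuuhuZu => hheuuuueuuhuhu   [Z ::= h]

S=>ZMM=>ZMuMM=>ZMuMuMM=>hMuMuMM=>hZuuMuMM=>hZMuuuMuMM=>hhMuuuMuMM=>hheuuuuMuMM=>hheuuuueuuMM=>hheuuuueuuZuM=>hheuuuueuuhuM=>hheuuuueuuhuZu=>hheuuuueuuhuhu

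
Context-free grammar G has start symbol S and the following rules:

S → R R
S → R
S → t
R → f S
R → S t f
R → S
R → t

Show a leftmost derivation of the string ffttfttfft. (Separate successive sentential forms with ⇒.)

S⇒R⇒fS⇒fRR⇒ffSR⇒ffRRR⇒ffStfRR⇒ffRtfRR⇒ffttfRR⇒ffttfStfR⇒ffttfttfR⇒ffttfttffS⇒ffttfttfft

S ⇒ R   [S → R]
R ⇒ fS   [R → f S]
fS ⇒ fRR   [S → R R]
fRR ⇒ ffSR   [R → f S]
ffSR ⇒ ffRRR   [S → R R]
ffRRR ⇒ ffStfRR   [R → S t f]
ffStfRR ⇒ ffRtfRR   [S → R]
ffRtfRR ⇒ ffttfRR   [R → t]
ffttfRR ⇒ ffttfStfR   [R → S t f]
ffttfStfR ⇒ ffttfttfR   [S → t]
ffttfttfR ⇒ ffttfttffS   [R → f S]
ffttfttffS ⇒ ffttfttfft   [S → t]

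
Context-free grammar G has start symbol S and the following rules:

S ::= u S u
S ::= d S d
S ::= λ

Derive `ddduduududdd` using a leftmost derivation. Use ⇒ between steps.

S ⇒ dSd ⇒ ddSdd ⇒ dddSddd ⇒ ddduSuddd ⇒ dddudSduddd ⇒ ddduduSududdd ⇒ ddduduududdd

S ⇒ dSd   [S ::= d S d]
dSd ⇒ ddSdd   [S ::= d S d]
ddSdd ⇒ dddSddd   [S ::= d S d]
dddSddd ⇒ ddduSuddd   [S ::= u S u]
ddduSuddd ⇒ dddudSduddd   [S ::= d S d]
dddudSduddd ⇒ ddduduSududdd   [S ::= u S u]
ddduduSududdd ⇒ ddduduududdd   [S ::= λ]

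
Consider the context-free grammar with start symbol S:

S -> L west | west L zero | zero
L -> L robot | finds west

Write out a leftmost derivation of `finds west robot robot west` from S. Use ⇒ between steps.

S ⇒ L west   [S -> L west]
L west ⇒ L robot west   [L -> L robot]
L robot west ⇒ L robot robot west   [L -> L robot]
L robot robot west ⇒ finds west robot robot west   [L -> finds west]

S ⇒ L west ⇒ L robot west ⇒ L robot robot west ⇒ finds west robot robot west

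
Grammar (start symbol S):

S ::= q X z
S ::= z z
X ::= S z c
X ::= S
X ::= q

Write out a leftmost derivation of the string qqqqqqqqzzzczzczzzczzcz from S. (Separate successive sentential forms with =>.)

S=>qXz=>qSzcz=>qqXzzcz=>qqSzczzcz=>qqqXzzczzcz=>qqqSzzczzcz=>qqqqXzzzczzcz=>qqqqSzczzzczzcz=>qqqqqXzzczzzczzcz=>qqqqqSzczzczzzczzcz=>qqqqqqXzzczzczzzczzcz=>qqqqqqSzzczzczzzczzcz=>qqqqqqqXzzzczzczzzczzcz=>qqqqqqqqzzzczzczzzczzcz

S => qXz   [S ::= q X z]
qXz => qSzcz   [X ::= S z c]
qSzcz => qqXzzcz   [S ::= q X z]
qqXzzcz => qqSzczzcz   [X ::= S z c]
qqSzczzcz => qqqXzzczzcz   [S ::= q X z]
qqqXzzczzcz => qqqSzzczzcz   [X ::= S]
qqqSzzczzcz => qqqqXzzzczzcz   [S ::= q X z]
qqqqXzzzczzcz => qqqqSzczzzczzcz   [X ::= S z c]
qqqqSzczzzczzcz => qqqqqXzzczzzczzcz   [S ::= q X z]
qqqqqXzzczzzczzcz => qqqqqSzczzczzzczzcz   [X ::= S z c]
qqqqqSzczzczzzczzcz => qqqqqqXzzczzczzzczzcz   [S ::= q X z]
qqqqqqXzzczzczzzczzcz => qqqqqqSzzczzczzzczzcz   [X ::= S]
qqqqqqSzzczzczzzczzcz => qqqqqqqXzzzczzczzzczzcz   [S ::= q X z]
qqqqqqqXzzzczzczzzczzcz => qqqqqqqqzzzczzczzzczzcz   [X ::= q]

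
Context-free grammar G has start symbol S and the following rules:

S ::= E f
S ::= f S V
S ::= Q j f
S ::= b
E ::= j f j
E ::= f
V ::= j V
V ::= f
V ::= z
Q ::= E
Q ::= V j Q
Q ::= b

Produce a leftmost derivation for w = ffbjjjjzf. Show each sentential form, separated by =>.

S => fSV => ffSVV => ffbVV => ffbjVV => ffbjjVV => ffbjjjVV => ffbjjjjVV => ffbjjjjzV => ffbjjjjzf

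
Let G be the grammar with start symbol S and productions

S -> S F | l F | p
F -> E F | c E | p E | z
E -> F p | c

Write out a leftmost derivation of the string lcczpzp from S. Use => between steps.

S => lF   [S -> l F]
lF => lcE   [F -> c E]
lcE => lcFp   [E -> F p]
lcFp => lcEFp   [F -> E F]
lcEFp => lccFp   [E -> c]
lccFp => lccEFp   [F -> E F]
lccEFp => lccFpFp   [E -> F p]
lccFpFp => lcczpFp   [F -> z]
lcczpFp => lcczpzp   [F -> z]

S => lF => lcE => lcFp => lcEFp => lccFp => lccEFp => lccFpFp => lcczpFp => lcczpzp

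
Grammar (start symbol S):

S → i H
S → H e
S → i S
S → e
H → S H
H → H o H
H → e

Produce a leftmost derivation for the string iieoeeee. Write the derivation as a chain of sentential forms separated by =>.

S => iH   [S → i H]
iH => iSH   [H → S H]
iSH => iHeH   [S → H e]
iHeH => iSHeH   [H → S H]
iSHeH => iiHHeH   [S → i H]
iiHHeH => iiHoHHeH   [H → H o H]
iiHoHHeH => iieoHHeH   [H → e]
iieoHHeH => iieoeHeH   [H → e]
iieoeHeH => iieoeeeH   [H → e]
iieoeeeH => iieoeeee   [H → e]

S => iH => iSH => iHeH => iSHeH => iiHHeH => iiHoHHeH => iieoHHeH => iieoeHeH => iieoeeeH => iieoeeee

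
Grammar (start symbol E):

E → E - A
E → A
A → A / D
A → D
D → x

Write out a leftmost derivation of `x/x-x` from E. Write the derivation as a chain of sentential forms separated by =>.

E => E-A => A-A => A/D-A => D/D-A => x/D-A => x/x-A => x/x-D => x/x-x

E => E-A   [E → E - A]
E-A => A-A   [E → A]
A-A => A/D-A   [A → A / D]
A/D-A => D/D-A   [A → D]
D/D-A => x/D-A   [D → x]
x/D-A => x/x-A   [D → x]
x/x-A => x/x-D   [A → D]
x/x-D => x/x-x   [D → x]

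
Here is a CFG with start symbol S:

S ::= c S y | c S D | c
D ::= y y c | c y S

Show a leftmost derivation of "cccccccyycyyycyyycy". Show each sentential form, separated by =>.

S => cSy   [S ::= c S y]
cSy => ccSDy   [S ::= c S D]
ccSDy => cccSyDy   [S ::= c S y]
cccSyDy => ccccSDyDy   [S ::= c S D]
ccccSDyDy => cccccSyDyDy   [S ::= c S y]
cccccSyDyDy => ccccccSDyDyDy   [S ::= c S D]
ccccccSDyDyDy => cccccccDyDyDy   [S ::= c]
cccccccDyDyDy => cccccccyycyDyDy   [D ::= y y c]
cccccccyycyDyDy => cccccccyycyyycyDy   [D ::= y y c]
cccccccyycyyycyDy => cccccccyycyyycyyycy   [D ::= y y c]

S=>cSy=>ccSDy=>cccSyDy=>ccccSDyDy=>cccccSyDyDy=>ccccccSDyDyDy=>cccccccDyDyDy=>cccccccyycyDyDy=>cccccccyycyyycyDy=>cccccccyycyyycyyycy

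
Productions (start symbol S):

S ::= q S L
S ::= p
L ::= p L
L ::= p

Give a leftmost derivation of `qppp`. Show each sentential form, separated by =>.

S=>qSL=>qpL=>qppL=>qppp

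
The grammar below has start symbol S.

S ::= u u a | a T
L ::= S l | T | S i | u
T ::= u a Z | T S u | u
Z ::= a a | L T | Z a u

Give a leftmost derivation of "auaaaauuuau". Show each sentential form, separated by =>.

S => aT => aTSu => auaZSu => auaZauSu => auaaaauSu => auaaaauuuau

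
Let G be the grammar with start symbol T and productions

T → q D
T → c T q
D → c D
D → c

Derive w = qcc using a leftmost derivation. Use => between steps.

T => qD   [T → q D]
qD => qcD   [D → c D]
qcD => qcc   [D → c]

T=>qD=>qcD=>qcc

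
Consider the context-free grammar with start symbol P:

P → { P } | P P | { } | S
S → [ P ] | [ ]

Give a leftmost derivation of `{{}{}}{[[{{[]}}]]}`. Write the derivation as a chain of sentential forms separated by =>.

P=>PP=>{P}P=>{PP}P=>{{}P}P=>{{}{}}P=>{{}{}}{P}=>{{}{}}{S}=>{{}{}}{[P]}=>{{}{}}{[S]}=>{{}{}}{[[P]]}=>{{}{}}{[[{P}]]}=>{{}{}}{[[{{P}}]]}=>{{}{}}{[[{{S}}]]}=>{{}{}}{[[{{[]}}]]}

P => PP   [P → P P]
PP => {P}P   [P → { P }]
{P}P => {PP}P   [P → P P]
{PP}P => {{}P}P   [P → { }]
{{}P}P => {{}{}}P   [P → { }]
{{}{}}P => {{}{}}{P}   [P → { P }]
{{}{}}{P} => {{}{}}{S}   [P → S]
{{}{}}{S} => {{}{}}{[P]}   [S → [ P ]]
{{}{}}{[P]} => {{}{}}{[S]}   [P → S]
{{}{}}{[S]} => {{}{}}{[[P]]}   [S → [ P ]]
{{}{}}{[[P]]} => {{}{}}{[[{P}]]}   [P → { P }]
{{}{}}{[[{P}]]} => {{}{}}{[[{{P}}]]}   [P → { P }]
{{}{}}{[[{{P}}]]} => {{}{}}{[[{{S}}]]}   [P → S]
{{}{}}{[[{{S}}]]} => {{}{}}{[[{{[]}}]]}   [S → [ ]]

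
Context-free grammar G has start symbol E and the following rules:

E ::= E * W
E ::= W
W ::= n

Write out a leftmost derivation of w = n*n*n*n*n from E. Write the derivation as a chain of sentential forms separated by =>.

E=>E*W=>E*W*W=>E*W*W*W=>E*W*W*W*W=>W*W*W*W*W=>n*W*W*W*W=>n*n*W*W*W=>n*n*n*W*W=>n*n*n*n*W=>n*n*n*n*n

E => E*W   [E ::= E * W]
E*W => E*W*W   [E ::= E * W]
E*W*W => E*W*W*W   [E ::= E * W]
E*W*W*W => E*W*W*W*W   [E ::= E * W]
E*W*W*W*W => W*W*W*W*W   [E ::= W]
W*W*W*W*W => n*W*W*W*W   [W ::= n]
n*W*W*W*W => n*n*W*W*W   [W ::= n]
n*n*W*W*W => n*n*n*W*W   [W ::= n]
n*n*n*W*W => n*n*n*n*W   [W ::= n]
n*n*n*n*W => n*n*n*n*n   [W ::= n]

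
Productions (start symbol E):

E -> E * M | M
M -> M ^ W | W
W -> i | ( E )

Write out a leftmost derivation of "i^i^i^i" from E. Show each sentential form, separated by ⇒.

E⇒M⇒M^W⇒M^W^W⇒M^W^W^W⇒W^W^W^W⇒i^W^W^W⇒i^i^W^W⇒i^i^i^W⇒i^i^i^i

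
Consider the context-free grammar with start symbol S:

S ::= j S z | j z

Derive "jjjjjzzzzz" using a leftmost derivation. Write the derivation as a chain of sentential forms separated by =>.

S => jSz => jjSzz => jjjSzzz => jjjjSzzzz => jjjjjzzzzz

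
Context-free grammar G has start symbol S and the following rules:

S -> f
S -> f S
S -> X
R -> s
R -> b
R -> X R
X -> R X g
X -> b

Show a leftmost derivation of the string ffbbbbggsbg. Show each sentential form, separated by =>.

S=>fS=>ffS=>ffX=>ffRXg=>ffXRXg=>ffRXgRXg=>ffbXgRXg=>ffbRXggRXg=>ffbXRXggRXg=>ffbbRXggRXg=>ffbbbXggRXg=>ffbbbbggRXg=>ffbbbbggsXg=>ffbbbbggsbg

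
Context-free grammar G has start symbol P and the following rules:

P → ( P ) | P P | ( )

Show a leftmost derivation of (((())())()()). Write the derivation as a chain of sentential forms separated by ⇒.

P⇒(P)⇒(PP)⇒(PPP)⇒((P)PP)⇒((PP)PP)⇒(((P)P)PP)⇒(((())P)PP)⇒(((())())PP)⇒(((())())()P)⇒(((())())()())

P ⇒ (P)   [P → ( P )]
(P) ⇒ (PP)   [P → P P]
(PP) ⇒ (PPP)   [P → P P]
(PPP) ⇒ ((P)PP)   [P → ( P )]
((P)PP) ⇒ ((PP)PP)   [P → P P]
((PP)PP) ⇒ (((P)P)PP)   [P → ( P )]
(((P)P)PP) ⇒ (((())P)PP)   [P → ( )]
(((())P)PP) ⇒ (((())())PP)   [P → ( )]
(((())())PP) ⇒ (((())())()P)   [P → ( )]
(((())())()P) ⇒ (((())())()())   [P → ( )]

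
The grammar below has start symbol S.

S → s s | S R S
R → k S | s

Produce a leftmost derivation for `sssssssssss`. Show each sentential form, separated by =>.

S=>SRS=>SRSRS=>SRSRSRS=>ssRSRSRS=>sssSRSRS=>sssssRSRS=>ssssssSRS=>ssssssssRS=>sssssssssS=>sssssssssss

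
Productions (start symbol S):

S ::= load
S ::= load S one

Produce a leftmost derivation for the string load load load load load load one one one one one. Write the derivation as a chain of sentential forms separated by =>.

S => load S one => load load S one one => load load load S one one one => load load load load S one one one one => load load load load load S one one one one one => load load load load load load one one one one one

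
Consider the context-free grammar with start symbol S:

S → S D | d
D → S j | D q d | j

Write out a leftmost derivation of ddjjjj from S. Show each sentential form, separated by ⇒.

S ⇒ SD   [S → S D]
SD ⇒ dD   [S → d]
dD ⇒ dSj   [D → S j]
dSj ⇒ dSDj   [S → S D]
dSDj ⇒ dSDDj   [S → S D]
dSDDj ⇒ dSDDDj   [S → S D]
dSDDDj ⇒ ddDDDj   [S → d]
ddDDDj ⇒ ddjDDj   [D → j]
ddjDDj ⇒ ddjjDj   [D → j]
ddjjDj ⇒ ddjjjj   [D → j]

S⇒SD⇒dD⇒dSj⇒dSDj⇒dSDDj⇒dSDDDj⇒ddDDDj⇒ddjDDj⇒ddjjDj⇒ddjjjj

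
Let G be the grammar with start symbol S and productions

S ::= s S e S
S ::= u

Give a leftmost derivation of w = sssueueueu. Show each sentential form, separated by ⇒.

S ⇒ sSeS ⇒ ssSeSeS ⇒ sssSeSeSeS ⇒ sssueSeSeS ⇒ sssueueSeS ⇒ sssueueueS ⇒ sssueueueu

S ⇒ sSeS   [S ::= s S e S]
sSeS ⇒ ssSeSeS   [S ::= s S e S]
ssSeSeS ⇒ sssSeSeSeS   [S ::= s S e S]
sssSeSeSeS ⇒ sssueSeSeS   [S ::= u]
sssueSeSeS ⇒ sssueueSeS   [S ::= u]
sssueueSeS ⇒ sssueueueS   [S ::= u]
sssueueueS ⇒ sssueueueu   [S ::= u]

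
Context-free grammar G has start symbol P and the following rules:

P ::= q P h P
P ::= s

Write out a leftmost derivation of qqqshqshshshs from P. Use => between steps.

P=>qPhP=>qqPhPhP=>qqqPhPhPhP=>qqqshPhPhP=>qqqshqPhPhPhP=>qqqshqshPhPhP=>qqqshqshshPhP=>qqqshqshshshP=>qqqshqshshshs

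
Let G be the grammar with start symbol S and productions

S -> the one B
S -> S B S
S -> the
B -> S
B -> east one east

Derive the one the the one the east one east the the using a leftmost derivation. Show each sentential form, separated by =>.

S => S B S => the one B B S => the one S B S => the one the B S => the one the S S => the one the the one B S => the one the the one S S => the one the the one S B S S => the one the the one the B S S => the one the the one the east one east S S => the one the the one the east one east the S => the one the the one the east one east the the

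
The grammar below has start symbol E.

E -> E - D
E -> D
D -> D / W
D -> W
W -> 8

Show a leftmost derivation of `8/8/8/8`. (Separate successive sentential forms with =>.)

E=>D=>D/W=>D/W/W=>D/W/W/W=>W/W/W/W=>8/W/W/W=>8/8/W/W=>8/8/8/W=>8/8/8/8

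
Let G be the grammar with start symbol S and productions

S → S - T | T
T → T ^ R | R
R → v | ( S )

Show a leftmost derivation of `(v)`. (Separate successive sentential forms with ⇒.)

S ⇒ T ⇒ R ⇒ (S) ⇒ (T) ⇒ (R) ⇒ (v)

S ⇒ T   [S → T]
T ⇒ R   [T → R]
R ⇒ (S)   [R → ( S )]
(S) ⇒ (T)   [S → T]
(T) ⇒ (R)   [T → R]
(R) ⇒ (v)   [R → v]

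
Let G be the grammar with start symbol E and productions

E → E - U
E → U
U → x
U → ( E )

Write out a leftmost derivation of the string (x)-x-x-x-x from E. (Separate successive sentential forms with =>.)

E => E-U => E-U-U => E-U-U-U => E-U-U-U-U => U-U-U-U-U => (E)-U-U-U-U => (U)-U-U-U-U => (x)-U-U-U-U => (x)-x-U-U-U => (x)-x-x-U-U => (x)-x-x-x-U => (x)-x-x-x-x

E => E-U   [E → E - U]
E-U => E-U-U   [E → E - U]
E-U-U => E-U-U-U   [E → E - U]
E-U-U-U => E-U-U-U-U   [E → E - U]
E-U-U-U-U => U-U-U-U-U   [E → U]
U-U-U-U-U => (E)-U-U-U-U   [U → ( E )]
(E)-U-U-U-U => (U)-U-U-U-U   [E → U]
(U)-U-U-U-U => (x)-U-U-U-U   [U → x]
(x)-U-U-U-U => (x)-x-U-U-U   [U → x]
(x)-x-U-U-U => (x)-x-x-U-U   [U → x]
(x)-x-x-U-U => (x)-x-x-x-U   [U → x]
(x)-x-x-x-U => (x)-x-x-x-x   [U → x]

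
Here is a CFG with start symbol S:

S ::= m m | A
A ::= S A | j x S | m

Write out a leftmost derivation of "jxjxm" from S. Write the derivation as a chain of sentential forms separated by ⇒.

S ⇒ A   [S ::= A]
A ⇒ jxS   [A ::= j x S]
jxS ⇒ jxA   [S ::= A]
jxA ⇒ jxjxS   [A ::= j x S]
jxjxS ⇒ jxjxA   [S ::= A]
jxjxA ⇒ jxjxm   [A ::= m]

S⇒A⇒jxS⇒jxA⇒jxjxS⇒jxjxA⇒jxjxm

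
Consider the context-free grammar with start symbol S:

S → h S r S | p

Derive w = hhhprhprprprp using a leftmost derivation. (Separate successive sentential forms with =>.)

S => hSrS   [S → h S r S]
hSrS => hhSrSrS   [S → h S r S]
hhSrSrS => hhhSrSrSrS   [S → h S r S]
hhhSrSrSrS => hhhprSrSrS   [S → p]
hhhprSrSrS => hhhprhSrSrSrS   [S → h S r S]
hhhprhSrSrSrS => hhhprhprSrSrS   [S → p]
hhhprhprSrSrS => hhhprhprprSrS   [S → p]
hhhprhprprSrS => hhhprhprprprS   [S → p]
hhhprhprprprS => hhhprhprprprp   [S → p]

S => hSrS => hhSrSrS => hhhSrSrSrS => hhhprSrSrS => hhhprhSrSrSrS => hhhprhprSrSrS => hhhprhprprSrS => hhhprhprprprS => hhhprhprprprp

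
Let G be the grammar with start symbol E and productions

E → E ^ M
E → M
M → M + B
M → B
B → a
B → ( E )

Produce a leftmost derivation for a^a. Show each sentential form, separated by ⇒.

E ⇒ E^M ⇒ M^M ⇒ B^M ⇒ a^M ⇒ a^B ⇒ a^a

E ⇒ E^M   [E → E ^ M]
E^M ⇒ M^M   [E → M]
M^M ⇒ B^M   [M → B]
B^M ⇒ a^M   [B → a]
a^M ⇒ a^B   [M → B]
a^B ⇒ a^a   [B → a]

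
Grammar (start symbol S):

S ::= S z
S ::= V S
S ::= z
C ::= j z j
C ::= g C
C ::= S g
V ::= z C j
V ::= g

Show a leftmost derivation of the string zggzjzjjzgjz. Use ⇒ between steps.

S ⇒ VS ⇒ zCjS ⇒ zgCjS ⇒ zggCjS ⇒ zggSgjS ⇒ zggVSgjS ⇒ zggzCjSgjS ⇒ zggzjzjjSgjS ⇒ zggzjzjjzgjS ⇒ zggzjzjjzgjz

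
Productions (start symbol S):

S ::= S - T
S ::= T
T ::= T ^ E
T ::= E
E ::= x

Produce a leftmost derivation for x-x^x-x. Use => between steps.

S => S-T => S-T-T => T-T-T => E-T-T => x-T-T => x-T^E-T => x-E^E-T => x-x^E-T => x-x^x-T => x-x^x-E => x-x^x-x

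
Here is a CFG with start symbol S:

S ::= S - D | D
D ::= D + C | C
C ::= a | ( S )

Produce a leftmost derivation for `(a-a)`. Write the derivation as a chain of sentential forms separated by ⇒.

S ⇒ D ⇒ C ⇒ (S) ⇒ (S-D) ⇒ (D-D) ⇒ (C-D) ⇒ (a-D) ⇒ (a-C) ⇒ (a-a)

S ⇒ D   [S ::= D]
D ⇒ C   [D ::= C]
C ⇒ (S)   [C ::= ( S )]
(S) ⇒ (S-D)   [S ::= S - D]
(S-D) ⇒ (D-D)   [S ::= D]
(D-D) ⇒ (C-D)   [D ::= C]
(C-D) ⇒ (a-D)   [C ::= a]
(a-D) ⇒ (a-C)   [D ::= C]
(a-C) ⇒ (a-a)   [C ::= a]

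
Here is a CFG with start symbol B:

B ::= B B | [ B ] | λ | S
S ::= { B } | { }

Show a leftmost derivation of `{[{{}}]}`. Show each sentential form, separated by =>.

B => S   [B ::= S]
S => {B}   [S ::= { B }]
{B} => {BB}   [B ::= B B]
{BB} => {[B]B}   [B ::= [ B ]]
{[B]B} => {[S]B}   [B ::= S]
{[S]B} => {[{B}]B}   [S ::= { B }]
{[{B}]B} => {[{S}]B}   [B ::= S]
{[{S}]B} => {[{{B}}]B}   [S ::= { B }]
{[{{B}}]B} => {[{{}}]B}   [B ::= λ]
{[{{}}]B} => {[{{}}]}   [B ::= λ]

B => S => {B} => {BB} => {[B]B} => {[S]B} => {[{B}]B} => {[{S}]B} => {[{{B}}]B} => {[{{}}]B} => {[{{}}]}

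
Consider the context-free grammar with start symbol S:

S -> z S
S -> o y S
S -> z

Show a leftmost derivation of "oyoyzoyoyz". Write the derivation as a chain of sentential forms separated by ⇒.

S ⇒ oyS ⇒ oyoyS ⇒ oyoyzS ⇒ oyoyzoyS ⇒ oyoyzoyoyS ⇒ oyoyzoyoyz

S ⇒ oyS   [S -> o y S]
oyS ⇒ oyoyS   [S -> o y S]
oyoyS ⇒ oyoyzS   [S -> z S]
oyoyzS ⇒ oyoyzoyS   [S -> o y S]
oyoyzoyS ⇒ oyoyzoyoyS   [S -> o y S]
oyoyzoyoyS ⇒ oyoyzoyoyz   [S -> z]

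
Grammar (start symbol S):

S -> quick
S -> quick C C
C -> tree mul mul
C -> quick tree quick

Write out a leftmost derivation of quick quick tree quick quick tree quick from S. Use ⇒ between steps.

S ⇒ quick C C ⇒ quick quick tree quick C ⇒ quick quick tree quick quick tree quick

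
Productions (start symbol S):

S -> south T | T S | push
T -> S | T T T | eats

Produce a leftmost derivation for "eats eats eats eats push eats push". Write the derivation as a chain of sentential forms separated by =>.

S => T S => T T T S => eats T T S => eats S T S => eats T S T S => eats T T T S T S => eats eats T T S T S => eats eats eats T S T S => eats eats eats eats S T S => eats eats eats eats push T S => eats eats eats eats push eats S => eats eats eats eats push eats push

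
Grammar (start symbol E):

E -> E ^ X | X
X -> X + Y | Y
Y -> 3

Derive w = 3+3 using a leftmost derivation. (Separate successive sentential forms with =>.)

E => X   [E -> X]
X => X+Y   [X -> X + Y]
X+Y => Y+Y   [X -> Y]
Y+Y => 3+Y   [Y -> 3]
3+Y => 3+3   [Y -> 3]

E => X => X+Y => Y+Y => 3+Y => 3+3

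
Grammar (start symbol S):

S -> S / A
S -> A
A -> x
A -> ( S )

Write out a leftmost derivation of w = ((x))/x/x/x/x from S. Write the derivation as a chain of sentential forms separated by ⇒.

S ⇒ S/A   [S -> S / A]
S/A ⇒ S/A/A   [S -> S / A]
S/A/A ⇒ S/A/A/A   [S -> S / A]
S/A/A/A ⇒ S/A/A/A/A   [S -> S / A]
S/A/A/A/A ⇒ A/A/A/A/A   [S -> A]
A/A/A/A/A ⇒ (S)/A/A/A/A   [A -> ( S )]
(S)/A/A/A/A ⇒ (A)/A/A/A/A   [S -> A]
(A)/A/A/A/A ⇒ ((S))/A/A/A/A   [A -> ( S )]
((S))/A/A/A/A ⇒ ((A))/A/A/A/A   [S -> A]
((A))/A/A/A/A ⇒ ((x))/A/A/A/A   [A -> x]
((x))/A/A/A/A ⇒ ((x))/x/A/A/A   [A -> x]
((x))/x/A/A/A ⇒ ((x))/x/x/A/A   [A -> x]
((x))/x/x/A/A ⇒ ((x))/x/x/x/A   [A -> x]
((x))/x/x/x/A ⇒ ((x))/x/x/x/x   [A -> x]

S ⇒ S/A ⇒ S/A/A ⇒ S/A/A/A ⇒ S/A/A/A/A ⇒ A/A/A/A/A ⇒ (S)/A/A/A/A ⇒ (A)/A/A/A/A ⇒ ((S))/A/A/A/A ⇒ ((A))/A/A/A/A ⇒ ((x))/A/A/A/A ⇒ ((x))/x/A/A/A ⇒ ((x))/x/x/A/A ⇒ ((x))/x/x/x/A ⇒ ((x))/x/x/x/x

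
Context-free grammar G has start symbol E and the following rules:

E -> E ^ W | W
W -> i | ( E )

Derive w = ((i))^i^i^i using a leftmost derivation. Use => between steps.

E => E^W => E^W^W => E^W^W^W => W^W^W^W => (E)^W^W^W => (W)^W^W^W => ((E))^W^W^W => ((W))^W^W^W => ((i))^W^W^W => ((i))^i^W^W => ((i))^i^i^W => ((i))^i^i^i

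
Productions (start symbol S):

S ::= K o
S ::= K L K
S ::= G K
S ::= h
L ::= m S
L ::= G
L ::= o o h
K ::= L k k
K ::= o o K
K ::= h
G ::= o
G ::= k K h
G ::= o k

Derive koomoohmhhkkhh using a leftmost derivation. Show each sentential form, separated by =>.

S => GK   [S ::= G K]
GK => kKhK   [G ::= k K h]
kKhK => kooKhK   [K ::= o o K]
kooKhK => kooLkkhK   [K ::= L k k]
kooLkkhK => koomSkkhK   [L ::= m S]
koomSkkhK => koomKLKkkhK   [S ::= K L K]
koomKLKkkhK => koomooKLKkkhK   [K ::= o o K]
koomooKLKkkhK => koomoohLKkkhK   [K ::= h]
koomoohLKkkhK => koomoohmSKkkhK   [L ::= m S]
koomoohmSKkkhK => koomoohmhKkkhK   [S ::= h]
koomoohmhKkkhK => koomoohmhhkkhK   [K ::= h]
koomoohmhhkkhK => koomoohmhhkkhh   [K ::= h]

S => GK => kKhK => kooKhK => kooLkkhK => koomSkkhK => koomKLKkkhK => koomooKLKkkhK => koomoohLKkkhK => koomoohmSKkkhK => koomoohmhKkkhK => koomoohmhhkkhK => koomoohmhhkkhh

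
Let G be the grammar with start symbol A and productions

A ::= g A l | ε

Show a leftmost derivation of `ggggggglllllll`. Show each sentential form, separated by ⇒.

A ⇒ gAl ⇒ ggAll ⇒ gggAlll ⇒ ggggAllll ⇒ gggggAlllll ⇒ ggggggAllllll ⇒ gggggggAlllllll ⇒ ggggggglllllll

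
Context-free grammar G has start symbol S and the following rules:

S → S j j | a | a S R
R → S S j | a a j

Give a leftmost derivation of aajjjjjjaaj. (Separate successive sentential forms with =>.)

S=>aSR=>aSjjR=>aSjjjjR=>aSjjjjjjR=>aajjjjjjR=>aajjjjjjaaj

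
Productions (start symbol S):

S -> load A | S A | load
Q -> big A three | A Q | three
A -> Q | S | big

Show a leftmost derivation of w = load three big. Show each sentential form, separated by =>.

S => S A => load A A => load Q A => load three A => load three big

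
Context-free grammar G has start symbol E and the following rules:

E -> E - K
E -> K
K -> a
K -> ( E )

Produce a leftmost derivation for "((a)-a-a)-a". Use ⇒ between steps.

E ⇒ E-K   [E -> E - K]
E-K ⇒ K-K   [E -> K]
K-K ⇒ (E)-K   [K -> ( E )]
(E)-K ⇒ (E-K)-K   [E -> E - K]
(E-K)-K ⇒ (E-K-K)-K   [E -> E - K]
(E-K-K)-K ⇒ (K-K-K)-K   [E -> K]
(K-K-K)-K ⇒ ((E)-K-K)-K   [K -> ( E )]
((E)-K-K)-K ⇒ ((K)-K-K)-K   [E -> K]
((K)-K-K)-K ⇒ ((a)-K-K)-K   [K -> a]
((a)-K-K)-K ⇒ ((a)-a-K)-K   [K -> a]
((a)-a-K)-K ⇒ ((a)-a-a)-K   [K -> a]
((a)-a-a)-K ⇒ ((a)-a-a)-a   [K -> a]

E ⇒ E-K ⇒ K-K ⇒ (E)-K ⇒ (E-K)-K ⇒ (E-K-K)-K ⇒ (K-K-K)-K ⇒ ((E)-K-K)-K ⇒ ((K)-K-K)-K ⇒ ((a)-K-K)-K ⇒ ((a)-a-K)-K ⇒ ((a)-a-a)-K ⇒ ((a)-a-a)-a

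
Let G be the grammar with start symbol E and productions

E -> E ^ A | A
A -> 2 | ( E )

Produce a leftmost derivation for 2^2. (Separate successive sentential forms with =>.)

E => E^A => A^A => 2^A => 2^2

E => E^A   [E -> E ^ A]
E^A => A^A   [E -> A]
A^A => 2^A   [A -> 2]
2^A => 2^2   [A -> 2]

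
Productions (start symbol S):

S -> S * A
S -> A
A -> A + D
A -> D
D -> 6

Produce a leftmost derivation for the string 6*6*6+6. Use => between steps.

S=>S*A=>S*A*A=>A*A*A=>D*A*A=>6*A*A=>6*D*A=>6*6*A=>6*6*A+D=>6*6*D+D=>6*6*6+D=>6*6*6+6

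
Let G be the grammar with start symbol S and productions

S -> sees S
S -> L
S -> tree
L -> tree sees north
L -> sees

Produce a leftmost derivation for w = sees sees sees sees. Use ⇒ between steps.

S ⇒ sees S   [S -> sees S]
sees S ⇒ sees sees S   [S -> sees S]
sees sees S ⇒ sees sees sees S   [S -> sees S]
sees sees sees S ⇒ sees sees sees L   [S -> L]
sees sees sees L ⇒ sees sees sees sees   [L -> sees]

S ⇒ sees S ⇒ sees sees S ⇒ sees sees sees S ⇒ sees sees sees L ⇒ sees sees sees sees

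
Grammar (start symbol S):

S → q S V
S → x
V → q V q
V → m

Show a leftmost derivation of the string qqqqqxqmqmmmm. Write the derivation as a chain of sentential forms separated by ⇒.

S ⇒ qSV   [S → q S V]
qSV ⇒ qqSVV   [S → q S V]
qqSVV ⇒ qqqSVVV   [S → q S V]
qqqSVVV ⇒ qqqqSVVVV   [S → q S V]
qqqqSVVVV ⇒ qqqqqSVVVVV   [S → q S V]
qqqqqSVVVVV ⇒ qqqqqxVVVVV   [S → x]
qqqqqxVVVVV ⇒ qqqqqxqVqVVVV   [V → q V q]
qqqqqxqVqVVVV ⇒ qqqqqxqmqVVVV   [V → m]
qqqqqxqmqVVVV ⇒ qqqqqxqmqmVVV   [V → m]
qqqqqxqmqmVVV ⇒ qqqqqxqmqmmVV   [V → m]
qqqqqxqmqmmVV ⇒ qqqqqxqmqmmmV   [V → m]
qqqqqxqmqmmmV ⇒ qqqqqxqmqmmmm   [V → m]

S⇒qSV⇒qqSVV⇒qqqSVVV⇒qqqqSVVVV⇒qqqqqSVVVVV⇒qqqqqxVVVVV⇒qqqqqxqVqVVVV⇒qqqqqxqmqVVVV⇒qqqqqxqmqmVVV⇒qqqqqxqmqmmVV⇒qqqqqxqmqmmmV⇒qqqqqxqmqmmmm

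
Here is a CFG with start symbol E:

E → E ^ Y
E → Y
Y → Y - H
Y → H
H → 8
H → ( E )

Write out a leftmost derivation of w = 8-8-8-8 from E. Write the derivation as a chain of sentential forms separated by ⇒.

E ⇒ Y ⇒ Y-H ⇒ Y-H-H ⇒ Y-H-H-H ⇒ H-H-H-H ⇒ 8-H-H-H ⇒ 8-8-H-H ⇒ 8-8-8-H ⇒ 8-8-8-8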